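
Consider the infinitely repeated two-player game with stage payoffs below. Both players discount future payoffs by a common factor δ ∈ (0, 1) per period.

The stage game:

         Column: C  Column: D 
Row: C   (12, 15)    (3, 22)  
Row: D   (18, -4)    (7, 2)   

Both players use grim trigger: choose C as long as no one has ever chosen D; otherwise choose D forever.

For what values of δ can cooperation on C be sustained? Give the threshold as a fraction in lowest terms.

For Row: deviation gain 18−12 = 6, per-period punishment loss 12−7 = 5. IC gives δ ≥ 6/11.
For Column: gain 7, loss 13 per period, so δ ≥ 7/20.
The tighter constraint is Row's, so cooperation needs δ ≥ 6/11.

6/11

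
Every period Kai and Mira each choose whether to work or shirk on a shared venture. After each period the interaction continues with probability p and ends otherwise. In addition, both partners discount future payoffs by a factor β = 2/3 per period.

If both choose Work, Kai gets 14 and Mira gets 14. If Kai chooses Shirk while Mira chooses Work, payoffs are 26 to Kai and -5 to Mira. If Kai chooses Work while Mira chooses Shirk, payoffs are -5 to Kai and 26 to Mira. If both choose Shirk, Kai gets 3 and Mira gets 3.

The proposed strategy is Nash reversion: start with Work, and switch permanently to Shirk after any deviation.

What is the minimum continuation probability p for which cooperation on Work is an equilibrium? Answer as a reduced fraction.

18/23

With continuation probability p and discount β, the effective per-period discount factor is βp.
Grim-trigger IC: βp ≥ (26−14)/(26−3) = 12/23.
So p ≥ (12/23)/(2/3) = 18/23.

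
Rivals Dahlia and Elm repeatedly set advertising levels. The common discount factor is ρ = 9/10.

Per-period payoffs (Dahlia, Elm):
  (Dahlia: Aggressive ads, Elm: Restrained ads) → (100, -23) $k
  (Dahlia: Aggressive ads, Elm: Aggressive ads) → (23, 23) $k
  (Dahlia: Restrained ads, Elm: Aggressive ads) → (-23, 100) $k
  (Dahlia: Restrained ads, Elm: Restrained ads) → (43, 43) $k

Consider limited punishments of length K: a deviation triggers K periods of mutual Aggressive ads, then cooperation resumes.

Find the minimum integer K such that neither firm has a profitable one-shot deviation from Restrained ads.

4

IC: ρ(1−ρ^K)/(1−ρ) ≥ (100−43)/(43−23) = 57/20.
With ρ = 9/10: need 1 − ρ^K ≥ 57/20·(1−9/10)/(9/10), i.e. ρ^K ≤ 0.6833.
Since (9/10)^3 = 0.7290 and (9/10)^4 = 0.6561, the smallest such K is 4.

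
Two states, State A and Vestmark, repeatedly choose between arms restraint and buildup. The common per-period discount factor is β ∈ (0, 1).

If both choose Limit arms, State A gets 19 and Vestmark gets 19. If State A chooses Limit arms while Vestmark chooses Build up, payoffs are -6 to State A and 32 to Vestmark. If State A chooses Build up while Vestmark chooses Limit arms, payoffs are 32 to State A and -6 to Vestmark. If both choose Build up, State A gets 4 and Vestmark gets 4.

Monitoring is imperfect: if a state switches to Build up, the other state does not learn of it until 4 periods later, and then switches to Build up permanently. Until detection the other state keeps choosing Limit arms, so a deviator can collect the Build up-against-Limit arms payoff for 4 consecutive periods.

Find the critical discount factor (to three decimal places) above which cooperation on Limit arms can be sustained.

0.825

The best deviation is to choose Build up for all 4 undetected periods, earning 32 each, then 4 forever once detected.
Deviation value: 32(1−β^4)/(1−β) + 4β^4/(1−β); cooperation value: 19/(1−β).
IC: 19 ≥ 32(1−β^4) + 4β^4 = 32 − 28β^4.
So β^4 ≥ 13/28, giving β ≥ (13/28)^(1/4) ≈ 0.825.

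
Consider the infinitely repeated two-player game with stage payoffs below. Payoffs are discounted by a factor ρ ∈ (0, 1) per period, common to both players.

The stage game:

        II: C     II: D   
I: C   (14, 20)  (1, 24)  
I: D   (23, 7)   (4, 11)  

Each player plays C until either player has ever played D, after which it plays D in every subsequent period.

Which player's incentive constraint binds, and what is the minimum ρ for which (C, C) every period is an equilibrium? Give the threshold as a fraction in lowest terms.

I; ρ ≥ 9/19

I: cooperation gives 14 each period; deviation gives 23 once then 4 forever.
  14/(1−ρ) ≥ 23 + 4ρ/(1−ρ) ⇒ ρ ≥ 9/19.
II: cooperation gives 20 each period; deviation gives 24 once then 11 forever.
  ρ ≥ 4/13.
Both must hold, so the binding constraint is I's: ρ ≥ 9/19.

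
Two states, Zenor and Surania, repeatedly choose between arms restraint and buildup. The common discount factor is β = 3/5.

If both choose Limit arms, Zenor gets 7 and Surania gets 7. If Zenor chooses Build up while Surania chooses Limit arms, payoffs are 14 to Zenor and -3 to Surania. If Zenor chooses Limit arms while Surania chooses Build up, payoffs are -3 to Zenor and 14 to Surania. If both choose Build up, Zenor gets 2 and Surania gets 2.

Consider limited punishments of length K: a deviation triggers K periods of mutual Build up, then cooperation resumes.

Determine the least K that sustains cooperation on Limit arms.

No profitable deviation requires (7−2)(β+…+β^K) ≥ 14−7, i.e. β+…+β^K ≥ 7/5 ≈ 1.4000.
With β = 3/5, the partial sums are K=1: 0.6000, K=2: 0.9600, K=3: 1.1760, K=4: 1.3056, K=5: 1.3834, K=6: 1.4300.
K = 6 is the first length at which the sum reaches 1.4000.

6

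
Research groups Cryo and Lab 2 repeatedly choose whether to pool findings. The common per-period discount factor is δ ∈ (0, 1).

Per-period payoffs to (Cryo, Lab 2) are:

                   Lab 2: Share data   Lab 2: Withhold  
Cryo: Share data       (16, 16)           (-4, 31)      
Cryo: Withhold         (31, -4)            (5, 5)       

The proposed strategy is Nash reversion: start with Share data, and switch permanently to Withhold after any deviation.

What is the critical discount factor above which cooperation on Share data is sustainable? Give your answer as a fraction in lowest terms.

15/26

Under grim trigger the critical discount factor is (T−C)/(T−P) with T = 31, C = 16, P = 5.
δ* = (31−16)/(31−5) = 15/26.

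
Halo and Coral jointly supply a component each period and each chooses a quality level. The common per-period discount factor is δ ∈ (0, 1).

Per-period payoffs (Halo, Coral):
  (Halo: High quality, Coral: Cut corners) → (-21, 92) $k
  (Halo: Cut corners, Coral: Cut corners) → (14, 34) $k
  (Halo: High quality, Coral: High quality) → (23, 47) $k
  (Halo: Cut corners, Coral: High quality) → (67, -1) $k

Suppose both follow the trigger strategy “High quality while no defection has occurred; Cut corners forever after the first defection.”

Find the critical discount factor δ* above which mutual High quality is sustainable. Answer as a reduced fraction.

44/53

Halo's threshold: (67−23)/(67−14) = 44/53.
Coral's threshold: (92−47)/(92−34) = 45/58.
44/53 > 45/58, so Halo binds and δ* = 44/53.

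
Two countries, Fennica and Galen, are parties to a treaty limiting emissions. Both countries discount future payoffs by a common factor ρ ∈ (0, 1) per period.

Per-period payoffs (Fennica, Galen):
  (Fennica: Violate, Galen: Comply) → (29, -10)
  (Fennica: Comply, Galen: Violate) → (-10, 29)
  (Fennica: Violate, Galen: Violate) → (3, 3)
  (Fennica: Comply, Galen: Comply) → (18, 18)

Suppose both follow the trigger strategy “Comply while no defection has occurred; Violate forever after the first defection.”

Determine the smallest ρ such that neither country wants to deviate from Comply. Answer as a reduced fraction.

11/26

Under grim trigger the critical discount factor is (T−C)/(T−P) with T = 29, C = 18, P = 3.
ρ* = (29−18)/(29−3) = 11/26.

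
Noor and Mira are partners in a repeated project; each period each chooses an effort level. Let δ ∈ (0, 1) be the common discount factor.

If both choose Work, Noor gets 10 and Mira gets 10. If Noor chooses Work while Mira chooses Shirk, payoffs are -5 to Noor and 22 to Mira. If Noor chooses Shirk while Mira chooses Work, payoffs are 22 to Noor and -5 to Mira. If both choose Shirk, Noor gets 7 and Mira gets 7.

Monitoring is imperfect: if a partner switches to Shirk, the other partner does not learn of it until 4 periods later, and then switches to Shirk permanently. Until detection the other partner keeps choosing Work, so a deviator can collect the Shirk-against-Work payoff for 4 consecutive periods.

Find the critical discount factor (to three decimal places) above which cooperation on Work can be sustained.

0.946

The best deviation is to choose Shirk for all 4 undetected periods, earning 22 each, then 7 forever once detected.
Deviation value: 22(1−δ^4)/(1−δ) + 7δ^4/(1−δ); cooperation value: 10/(1−δ).
IC: 10 ≥ 22(1−δ^4) + 7δ^4 = 22 − 15δ^4.
So δ^4 ≥ 12/15 = 4/5, giving δ ≥ (4/5)^(1/4) ≈ 0.946.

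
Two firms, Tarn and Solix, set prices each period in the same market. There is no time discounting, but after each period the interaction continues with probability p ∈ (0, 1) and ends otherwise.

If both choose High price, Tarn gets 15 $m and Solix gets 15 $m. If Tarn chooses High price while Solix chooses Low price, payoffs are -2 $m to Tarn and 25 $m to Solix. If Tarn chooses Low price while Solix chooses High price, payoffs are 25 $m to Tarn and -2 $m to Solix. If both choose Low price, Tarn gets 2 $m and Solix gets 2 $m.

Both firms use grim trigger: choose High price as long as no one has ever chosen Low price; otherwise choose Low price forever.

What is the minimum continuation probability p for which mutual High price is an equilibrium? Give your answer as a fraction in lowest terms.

10/23

Expected cooperation value is 15 + p·15 + p²·15 + … = 15/(1−p); deviation gives 25 + p·2/(1−p).
15 ≥ 25(1−p) + 2p ⇒ 23p ≥ 10 ⇒ p ≥ 10/23.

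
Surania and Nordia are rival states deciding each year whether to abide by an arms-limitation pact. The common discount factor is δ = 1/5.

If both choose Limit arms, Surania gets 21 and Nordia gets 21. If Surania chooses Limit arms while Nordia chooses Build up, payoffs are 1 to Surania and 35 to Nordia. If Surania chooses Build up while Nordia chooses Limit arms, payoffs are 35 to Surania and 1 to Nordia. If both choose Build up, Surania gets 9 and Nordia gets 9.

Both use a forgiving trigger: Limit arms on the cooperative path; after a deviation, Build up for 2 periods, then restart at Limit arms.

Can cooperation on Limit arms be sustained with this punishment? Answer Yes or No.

No

IC: δ+…+δ^2 ≥ (35−21)/(21−9) = 7/6.
At δ = 1/5: partial sum = 0.2400 < 1.1667. Cooperation not sustainable.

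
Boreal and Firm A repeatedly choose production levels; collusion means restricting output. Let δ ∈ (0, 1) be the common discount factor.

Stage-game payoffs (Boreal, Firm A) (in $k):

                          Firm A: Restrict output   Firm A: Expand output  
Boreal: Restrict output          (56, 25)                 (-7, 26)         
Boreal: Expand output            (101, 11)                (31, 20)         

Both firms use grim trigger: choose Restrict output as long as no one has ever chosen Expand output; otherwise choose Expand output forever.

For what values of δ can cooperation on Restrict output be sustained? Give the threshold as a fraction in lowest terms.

9/14

Boreal's threshold: (101−56)/(101−31) = 9/14.
Firm A's threshold: (26−25)/(26−20) = 1/6.
9/14 > 1/6, so Boreal binds and δ* = 9/14.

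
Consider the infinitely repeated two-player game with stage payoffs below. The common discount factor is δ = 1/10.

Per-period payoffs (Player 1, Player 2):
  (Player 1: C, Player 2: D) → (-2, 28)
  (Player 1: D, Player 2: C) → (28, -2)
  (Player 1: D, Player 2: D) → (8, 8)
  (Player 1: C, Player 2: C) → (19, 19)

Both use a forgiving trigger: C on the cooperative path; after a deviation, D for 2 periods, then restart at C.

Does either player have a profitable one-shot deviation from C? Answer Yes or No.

A one-shot deviation gives 28 now, then 8 for 2 periods, then back to 19.
Gain from deviating: (28−19) today; loss: (19−8) in each of the next 2 periods.
No-deviation condition: (19−8)(δ+…+δ^2) ≥ 28−19, i.e. δ+…+δ^2 ≥ 9/11.
At δ = 1/10: δ+…+δ^2 = 0.1100 < 0.8182.
So cooperation is not sustainable.

Yes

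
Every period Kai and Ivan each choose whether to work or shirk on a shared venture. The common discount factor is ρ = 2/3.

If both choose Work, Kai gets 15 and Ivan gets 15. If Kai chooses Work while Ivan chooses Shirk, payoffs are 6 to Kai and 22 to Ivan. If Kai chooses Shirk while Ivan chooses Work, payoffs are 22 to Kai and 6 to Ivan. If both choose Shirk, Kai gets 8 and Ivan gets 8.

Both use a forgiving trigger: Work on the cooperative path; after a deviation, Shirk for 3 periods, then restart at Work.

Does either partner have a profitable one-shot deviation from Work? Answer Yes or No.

No

A one-shot deviation gives 22 now, then 8 for 3 periods, then back to 15.
Gain from deviating: (22−15) today; loss: (15−8) in each of the next 3 periods.
No-deviation condition: (15−8)(ρ+…+ρ^3) ≥ 22−15, i.e. ρ+…+ρ^3 ≥ 1.
At ρ = 2/3: ρ+…+ρ^3 = 1.4074 ≥ 1.0000.
So cooperation is sustainable.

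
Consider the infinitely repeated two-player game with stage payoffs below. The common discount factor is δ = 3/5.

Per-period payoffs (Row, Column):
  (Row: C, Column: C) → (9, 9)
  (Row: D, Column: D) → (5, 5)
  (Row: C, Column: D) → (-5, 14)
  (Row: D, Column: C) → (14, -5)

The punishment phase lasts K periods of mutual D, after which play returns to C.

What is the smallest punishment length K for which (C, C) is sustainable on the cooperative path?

Need Σ_{k=1}^{K} δ^k ≥ (14−9)/(9−5) = 1.2500 at δ = 3/5.
At K = 3 the sum is 1.1760 < 1.2500; at K = 4 it is 1.3056 ≥ 1.2500.
So the minimum punishment length is K = 4.

4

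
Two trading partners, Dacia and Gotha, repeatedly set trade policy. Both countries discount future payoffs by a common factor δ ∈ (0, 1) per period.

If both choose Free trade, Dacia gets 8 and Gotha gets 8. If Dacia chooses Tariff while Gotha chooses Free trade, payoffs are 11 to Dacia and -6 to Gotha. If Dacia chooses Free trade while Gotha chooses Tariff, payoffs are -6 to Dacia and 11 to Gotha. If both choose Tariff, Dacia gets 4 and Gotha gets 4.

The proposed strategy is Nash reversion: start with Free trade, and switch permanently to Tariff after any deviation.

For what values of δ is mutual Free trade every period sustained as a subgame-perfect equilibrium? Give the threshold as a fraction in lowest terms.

3/7

Under grim trigger the critical discount factor is (T−C)/(T−P) with T = 11, C = 8, P = 4.
δ* = (11−8)/(11−4) = 3/7.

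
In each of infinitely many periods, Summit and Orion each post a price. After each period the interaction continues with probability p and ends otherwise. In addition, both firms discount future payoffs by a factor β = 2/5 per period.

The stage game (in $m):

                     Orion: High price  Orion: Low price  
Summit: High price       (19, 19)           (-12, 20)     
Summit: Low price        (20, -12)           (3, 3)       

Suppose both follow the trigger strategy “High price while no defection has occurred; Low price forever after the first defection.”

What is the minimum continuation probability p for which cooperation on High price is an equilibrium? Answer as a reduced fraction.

With continuation probability p and discount β, the effective per-period discount factor is βp.
Grim-trigger IC: βp ≥ (20−19)/(20−3) = 1/17.
So p ≥ (1/17)/(2/5) = 5/34.

5/34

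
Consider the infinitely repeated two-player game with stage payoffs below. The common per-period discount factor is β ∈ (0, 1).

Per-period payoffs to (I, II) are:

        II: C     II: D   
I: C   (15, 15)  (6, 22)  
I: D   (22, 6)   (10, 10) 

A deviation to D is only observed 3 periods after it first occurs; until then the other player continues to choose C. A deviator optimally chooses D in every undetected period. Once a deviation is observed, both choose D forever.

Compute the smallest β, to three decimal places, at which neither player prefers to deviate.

A deviator earns 22 for 3 periods, then 10 forever; cooperating earns 15 forever. Multiplying the IC by (1−β):
15 ≥ 22(1−β^3) + 10β^3, so 12·β^3 ≥ 7 and β^3 ≥ 7/12.
β ≥ (7/12)^(1/3) ≈ 0.836.

0.836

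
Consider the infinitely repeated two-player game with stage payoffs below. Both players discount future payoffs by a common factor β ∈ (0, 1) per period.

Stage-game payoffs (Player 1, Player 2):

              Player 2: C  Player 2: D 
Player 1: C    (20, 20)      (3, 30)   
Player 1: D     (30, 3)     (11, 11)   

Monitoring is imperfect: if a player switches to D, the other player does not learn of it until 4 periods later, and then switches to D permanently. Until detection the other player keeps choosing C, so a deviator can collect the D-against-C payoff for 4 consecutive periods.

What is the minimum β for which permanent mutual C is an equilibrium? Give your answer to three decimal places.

0.852

The best deviation is to choose D for all 4 undetected periods, earning 30 each, then 11 forever once detected.
Deviation value: 30(1−β^4)/(1−β) + 11β^4/(1−β); cooperation value: 20/(1−β).
IC: 20 ≥ 30(1−β^4) + 11β^4 = 30 − 19β^4.
So β^4 ≥ 10/19, giving β ≥ (10/19)^(1/4) ≈ 0.852.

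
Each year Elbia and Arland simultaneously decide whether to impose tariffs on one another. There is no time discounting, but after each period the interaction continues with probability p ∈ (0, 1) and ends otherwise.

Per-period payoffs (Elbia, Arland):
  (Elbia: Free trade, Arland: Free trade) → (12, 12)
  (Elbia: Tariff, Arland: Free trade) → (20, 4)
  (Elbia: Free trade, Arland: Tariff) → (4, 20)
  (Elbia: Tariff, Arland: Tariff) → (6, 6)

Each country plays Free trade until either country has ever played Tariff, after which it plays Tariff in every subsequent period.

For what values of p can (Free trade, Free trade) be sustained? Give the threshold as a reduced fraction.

4/7

With no time discounting, the continuation probability p plays the role of the discount factor.
Grim-trigger IC: 12/(1−p) ≥ 20 + 6p/(1−p) ⇒ p ≥ (20−12)/(20−6) = 4/7.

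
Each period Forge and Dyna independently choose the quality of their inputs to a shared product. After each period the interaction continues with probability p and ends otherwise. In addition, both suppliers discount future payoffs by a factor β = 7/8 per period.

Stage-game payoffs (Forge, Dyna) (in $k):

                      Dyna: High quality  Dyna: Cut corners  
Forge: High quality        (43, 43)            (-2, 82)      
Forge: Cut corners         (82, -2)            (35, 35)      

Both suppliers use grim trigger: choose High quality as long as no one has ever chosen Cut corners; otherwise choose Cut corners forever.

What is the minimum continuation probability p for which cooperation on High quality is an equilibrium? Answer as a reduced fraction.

With continuation probability p and discount β, the effective per-period discount factor is βp.
Grim-trigger IC: βp ≥ (82−43)/(82−35) = 39/47.
So p ≥ (39/47)/(7/8) = 312/329.

312/329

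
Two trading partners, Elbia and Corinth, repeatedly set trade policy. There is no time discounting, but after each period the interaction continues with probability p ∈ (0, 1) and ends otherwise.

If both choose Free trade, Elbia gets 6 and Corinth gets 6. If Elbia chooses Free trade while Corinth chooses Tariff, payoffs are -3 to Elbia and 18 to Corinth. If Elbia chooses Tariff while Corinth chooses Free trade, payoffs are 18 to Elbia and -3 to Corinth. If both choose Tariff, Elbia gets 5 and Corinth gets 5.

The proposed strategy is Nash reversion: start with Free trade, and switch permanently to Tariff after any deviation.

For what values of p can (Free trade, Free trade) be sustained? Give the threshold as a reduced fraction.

12/13

Expected cooperation value is 6 + p·6 + p²·6 + … = 6/(1−p); deviation gives 18 + p·5/(1−p).
6 ≥ 18(1−p) + 5p ⇒ 13p ≥ 12 ⇒ p ≥ 12/13.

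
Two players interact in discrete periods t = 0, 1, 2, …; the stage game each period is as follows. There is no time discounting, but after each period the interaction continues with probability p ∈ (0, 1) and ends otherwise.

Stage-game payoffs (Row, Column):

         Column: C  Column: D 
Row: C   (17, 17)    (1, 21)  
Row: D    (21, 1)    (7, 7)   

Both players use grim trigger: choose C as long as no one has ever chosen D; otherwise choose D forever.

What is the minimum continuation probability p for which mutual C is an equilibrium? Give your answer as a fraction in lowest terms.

Expected cooperation value is 17 + p·17 + p²·17 + … = 17/(1−p); deviation gives 21 + p·7/(1−p).
17 ≥ 21(1−p) + 7p ⇒ 14p ≥ 4 ⇒ p ≥ 4/14 = 2/7.

2/7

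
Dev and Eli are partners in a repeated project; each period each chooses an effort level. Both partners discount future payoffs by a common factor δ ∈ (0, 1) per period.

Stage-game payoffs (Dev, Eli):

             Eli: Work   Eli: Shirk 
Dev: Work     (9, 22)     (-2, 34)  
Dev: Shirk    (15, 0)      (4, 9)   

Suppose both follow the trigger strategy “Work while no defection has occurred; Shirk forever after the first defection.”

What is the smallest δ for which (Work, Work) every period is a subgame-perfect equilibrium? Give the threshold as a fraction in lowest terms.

6/11

For Dev: deviation gain 15−9 = 6, per-period punishment loss 9−4 = 5. IC gives δ ≥ 6/11.
For Eli: gain 12, loss 13 per period, so δ ≥ 12/25.
The tighter constraint is Dev's, so cooperation needs δ ≥ 6/11.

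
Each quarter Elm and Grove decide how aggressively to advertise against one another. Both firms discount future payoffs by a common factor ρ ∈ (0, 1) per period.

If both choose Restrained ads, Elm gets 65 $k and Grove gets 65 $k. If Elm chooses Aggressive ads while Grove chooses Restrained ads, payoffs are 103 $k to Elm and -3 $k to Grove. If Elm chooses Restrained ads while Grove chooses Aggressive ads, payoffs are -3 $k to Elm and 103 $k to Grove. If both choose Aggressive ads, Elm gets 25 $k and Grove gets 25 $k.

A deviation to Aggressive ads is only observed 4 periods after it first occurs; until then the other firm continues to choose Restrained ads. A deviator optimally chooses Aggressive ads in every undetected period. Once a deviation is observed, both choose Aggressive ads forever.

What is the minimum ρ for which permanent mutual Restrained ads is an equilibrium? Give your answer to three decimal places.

Deviating for the 4 undetected periods gains 103−65 = 38 per period over cooperation, then loses 65−25 = 40 per period forever once punishment starts.
Gain: 38(1 + ρ + … + ρ^3); loss: 40·ρ^4/(1−ρ).
No profitable deviation ⇔ 38(1−ρ^4) ≤ 40·ρ^4, i.e. ρ^4 ≥ 38/(38+40) = 19/39.
Hence ρ ≥ (19/39)^(1/4) ≈ 0.835.

0.835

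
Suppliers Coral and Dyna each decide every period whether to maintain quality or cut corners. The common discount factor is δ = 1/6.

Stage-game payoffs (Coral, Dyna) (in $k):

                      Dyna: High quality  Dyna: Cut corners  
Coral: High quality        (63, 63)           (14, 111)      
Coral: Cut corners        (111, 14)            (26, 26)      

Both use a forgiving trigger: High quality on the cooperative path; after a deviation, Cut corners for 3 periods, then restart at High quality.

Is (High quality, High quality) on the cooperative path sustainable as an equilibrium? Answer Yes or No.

No

A one-shot deviation gives 111 now, then 26 for 3 periods, then back to 63.
Gain from deviating: (111−63) today; loss: (63−26) in each of the next 3 periods.
No-deviation condition: (63−26)(δ+…+δ^3) ≥ 111−63, i.e. δ+…+δ^3 ≥ 48/37.
At δ = 1/6: δ+…+δ^3 = 0.1991 < 1.2973.
So cooperation is not sustainable.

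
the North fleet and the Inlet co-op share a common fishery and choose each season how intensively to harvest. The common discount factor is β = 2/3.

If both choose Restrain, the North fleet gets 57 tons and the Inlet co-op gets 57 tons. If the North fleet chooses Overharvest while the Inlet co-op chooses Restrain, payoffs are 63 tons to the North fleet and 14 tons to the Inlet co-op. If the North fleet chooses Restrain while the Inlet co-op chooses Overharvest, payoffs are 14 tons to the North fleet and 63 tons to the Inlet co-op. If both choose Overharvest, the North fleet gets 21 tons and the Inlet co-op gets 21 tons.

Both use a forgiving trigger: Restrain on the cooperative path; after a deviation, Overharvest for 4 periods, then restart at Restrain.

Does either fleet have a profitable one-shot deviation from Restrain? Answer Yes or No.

No

A one-shot deviation gives 63 now, then 21 for 4 periods, then back to 57.
Gain from deviating: (63−57) today; loss: (57−21) in each of the next 4 periods.
No-deviation condition: (57−21)(β+…+β^4) ≥ 63−57, i.e. β+…+β^4 ≥ 1/6.
At β = 2/3: β+…+β^4 = 1.6049 ≥ 0.1667.
So cooperation is sustainable.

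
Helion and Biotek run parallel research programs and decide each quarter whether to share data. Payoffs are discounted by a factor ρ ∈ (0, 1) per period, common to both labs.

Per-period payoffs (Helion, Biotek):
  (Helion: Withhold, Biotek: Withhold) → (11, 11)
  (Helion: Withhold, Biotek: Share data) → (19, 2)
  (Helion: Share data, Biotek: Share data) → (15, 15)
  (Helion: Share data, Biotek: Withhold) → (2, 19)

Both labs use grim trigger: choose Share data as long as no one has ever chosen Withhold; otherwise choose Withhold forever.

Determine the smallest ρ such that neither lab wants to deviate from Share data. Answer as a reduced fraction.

1/2

One-period gain from deviating is 19 − 15 = 4. The loss is 15 − 11 = 4 in every subsequent period, with present value 4·ρ/(1−ρ).
Deviation is unprofitable when 4·ρ/(1−ρ) ≥ 4, i.e. ρ/(1−ρ) ≥ 1.
Equivalently ρ ≥ 4/(4+4) = 1/2.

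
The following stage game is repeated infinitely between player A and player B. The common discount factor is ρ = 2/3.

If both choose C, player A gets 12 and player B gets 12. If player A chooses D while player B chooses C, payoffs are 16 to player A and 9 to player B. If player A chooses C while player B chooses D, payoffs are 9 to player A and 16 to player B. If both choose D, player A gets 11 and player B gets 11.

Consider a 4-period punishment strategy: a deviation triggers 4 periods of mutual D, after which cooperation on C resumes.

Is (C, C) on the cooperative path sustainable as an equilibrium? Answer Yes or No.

No

IC: ρ+…+ρ^4 ≥ (16−12)/(12−11) = 4.
At ρ = 2/3: partial sum = 1.6049 < 4.0000. Cooperation not sustainable.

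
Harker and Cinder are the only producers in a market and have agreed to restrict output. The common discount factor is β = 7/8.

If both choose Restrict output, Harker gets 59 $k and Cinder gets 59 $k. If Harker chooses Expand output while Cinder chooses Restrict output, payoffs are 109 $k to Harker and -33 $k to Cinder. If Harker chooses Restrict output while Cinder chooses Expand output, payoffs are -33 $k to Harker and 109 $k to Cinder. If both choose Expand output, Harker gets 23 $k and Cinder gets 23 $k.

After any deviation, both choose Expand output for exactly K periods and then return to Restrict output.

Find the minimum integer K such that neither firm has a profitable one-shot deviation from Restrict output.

IC: β(1−β^K)/(1−β) ≥ (109−59)/(59−23) = 25/18.
With β = 7/8: need 1 − β^K ≥ 25/18·(1−7/8)/(7/8), i.e. β^K ≤ 0.8016.
Since (7/8)^1 = 0.8750 and (7/8)^2 = 0.7656, the smallest such K is 2.

2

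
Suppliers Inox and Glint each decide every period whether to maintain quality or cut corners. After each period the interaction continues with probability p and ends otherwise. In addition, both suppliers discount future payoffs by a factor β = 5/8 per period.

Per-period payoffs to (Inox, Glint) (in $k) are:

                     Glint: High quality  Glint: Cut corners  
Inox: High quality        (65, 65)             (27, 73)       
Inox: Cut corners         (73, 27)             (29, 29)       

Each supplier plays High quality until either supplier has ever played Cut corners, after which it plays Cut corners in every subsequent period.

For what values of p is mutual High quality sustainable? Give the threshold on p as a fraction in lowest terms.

16/55

Expected continuation weight on next period's payoff is β·p = 5/8·p, which plays the role of the discount factor.
Cooperation requires 5/8·p ≥ (73−65)/(73−29) = 2/11, hence p ≥ 16/55.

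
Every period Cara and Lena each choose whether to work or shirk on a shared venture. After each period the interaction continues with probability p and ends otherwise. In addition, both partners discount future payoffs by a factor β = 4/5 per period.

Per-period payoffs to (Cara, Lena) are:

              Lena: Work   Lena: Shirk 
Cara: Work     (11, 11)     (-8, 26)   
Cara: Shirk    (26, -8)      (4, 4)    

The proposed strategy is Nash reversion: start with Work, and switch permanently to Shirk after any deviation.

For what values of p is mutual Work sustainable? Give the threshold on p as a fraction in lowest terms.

75/88

Expected continuation weight on next period's payoff is β·p = 4/5·p, which plays the role of the discount factor.
Cooperation requires 4/5·p ≥ (26−11)/(26−4) = 15/22, hence p ≥ 75/88.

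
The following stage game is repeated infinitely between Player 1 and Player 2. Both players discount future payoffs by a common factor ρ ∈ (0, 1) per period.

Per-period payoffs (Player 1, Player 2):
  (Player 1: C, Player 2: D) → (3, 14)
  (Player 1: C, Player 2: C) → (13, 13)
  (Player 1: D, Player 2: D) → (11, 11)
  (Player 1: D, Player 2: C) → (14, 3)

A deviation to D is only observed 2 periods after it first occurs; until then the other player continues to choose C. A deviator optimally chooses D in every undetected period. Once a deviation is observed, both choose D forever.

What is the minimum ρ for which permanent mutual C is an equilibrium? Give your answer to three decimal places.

Deviating for the 2 undetected periods gains 14−13 = 1 per period over cooperation, then loses 13−11 = 2 per period forever once punishment starts.
Gain: 1(1 + ρ + … + ρ^1); loss: 2·ρ^2/(1−ρ).
No profitable deviation ⇔ 1(1−ρ^2) ≤ 2·ρ^2, i.e. ρ^2 ≥ 1/(1+2) = 1/3.
Hence ρ ≥ (1/3)^(1/2) ≈ 0.577.

0.577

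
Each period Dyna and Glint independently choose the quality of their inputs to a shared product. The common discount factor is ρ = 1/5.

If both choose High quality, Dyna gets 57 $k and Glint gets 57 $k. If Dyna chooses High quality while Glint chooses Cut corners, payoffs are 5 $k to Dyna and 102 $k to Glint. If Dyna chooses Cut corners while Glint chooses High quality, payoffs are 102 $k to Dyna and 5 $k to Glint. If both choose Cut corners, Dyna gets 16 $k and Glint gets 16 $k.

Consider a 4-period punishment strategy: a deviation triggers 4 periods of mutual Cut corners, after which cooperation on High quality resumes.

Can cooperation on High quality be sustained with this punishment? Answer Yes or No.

IC: ρ+…+ρ^4 ≥ (102−57)/(57−16) = 45/41.
At ρ = 1/5: partial sum = 0.2496 < 1.0976. Cooperation not sustainable.

No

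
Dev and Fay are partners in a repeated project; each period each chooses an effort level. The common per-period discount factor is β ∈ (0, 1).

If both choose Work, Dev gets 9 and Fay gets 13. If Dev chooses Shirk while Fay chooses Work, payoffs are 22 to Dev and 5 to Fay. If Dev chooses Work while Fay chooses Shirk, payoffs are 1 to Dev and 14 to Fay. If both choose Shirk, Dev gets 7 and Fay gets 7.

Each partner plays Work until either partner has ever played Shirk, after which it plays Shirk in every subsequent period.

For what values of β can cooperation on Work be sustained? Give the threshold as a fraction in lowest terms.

Dev: cooperation gives 9 each period; deviation gives 22 once then 7 forever.
  9/(1−β) ≥ 22 + 7β/(1−β) ⇒ β ≥ 13/15.
Fay: cooperation gives 13 each period; deviation gives 14 once then 7 forever.
  β ≥ 1/7.
Both must hold, so the binding constraint is Dev's: β ≥ 13/15.

13/15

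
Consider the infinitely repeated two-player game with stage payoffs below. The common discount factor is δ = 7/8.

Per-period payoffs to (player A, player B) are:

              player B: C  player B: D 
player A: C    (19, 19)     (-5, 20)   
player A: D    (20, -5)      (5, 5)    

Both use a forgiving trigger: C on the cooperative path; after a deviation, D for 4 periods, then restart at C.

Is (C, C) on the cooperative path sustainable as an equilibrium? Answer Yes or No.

Yes

Comparing payoff streams over the 5 periods until play realigns: cooperate → 19(1+δ+…+δ^4); deviate → 20 + 5(δ+…+δ^4).
Cooperation is sustained iff (19−5)(δ+…+δ^4) ≥ 20−19.
δ+…+δ^4 = 7/8·(1−(7/8)^4)/(1−7/8) = 2.8967, and (20−19)/(19−5) = 0.0714.
2.8967 ≥ 0.0714, so cooperation is sustainable.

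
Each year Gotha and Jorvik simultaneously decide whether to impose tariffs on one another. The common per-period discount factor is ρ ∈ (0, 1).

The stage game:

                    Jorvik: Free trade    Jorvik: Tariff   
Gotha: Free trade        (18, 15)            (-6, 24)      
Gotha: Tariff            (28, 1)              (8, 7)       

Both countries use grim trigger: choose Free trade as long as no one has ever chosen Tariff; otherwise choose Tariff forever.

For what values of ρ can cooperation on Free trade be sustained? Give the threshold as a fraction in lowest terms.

9/17

For Gotha: deviation gain 28−18 = 10, per-period punishment loss 18−8 = 10. IC gives ρ ≥ 10/20 = 1/2.
For Jorvik: gain 9, loss 8 per period, so ρ ≥ 9/17.
The tighter constraint is Jorvik's, so cooperation needs ρ ≥ 9/17.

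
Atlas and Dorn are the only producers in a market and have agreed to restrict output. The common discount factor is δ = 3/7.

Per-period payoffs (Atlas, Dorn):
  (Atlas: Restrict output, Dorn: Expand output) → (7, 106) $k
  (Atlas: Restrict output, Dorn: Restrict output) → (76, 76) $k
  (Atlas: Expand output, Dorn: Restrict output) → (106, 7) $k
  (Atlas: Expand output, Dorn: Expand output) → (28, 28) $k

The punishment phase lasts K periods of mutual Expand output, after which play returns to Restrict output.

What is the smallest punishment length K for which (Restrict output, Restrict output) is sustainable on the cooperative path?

3

No profitable deviation requires (76−28)(δ+…+δ^K) ≥ 106−76, i.e. δ+…+δ^K ≥ 5/8 ≈ 0.6250.
With δ = 3/7, the partial sums are K=1: 0.4286, K=2: 0.6122, K=3: 0.6910.
K = 3 is the first length at which the sum reaches 0.6250.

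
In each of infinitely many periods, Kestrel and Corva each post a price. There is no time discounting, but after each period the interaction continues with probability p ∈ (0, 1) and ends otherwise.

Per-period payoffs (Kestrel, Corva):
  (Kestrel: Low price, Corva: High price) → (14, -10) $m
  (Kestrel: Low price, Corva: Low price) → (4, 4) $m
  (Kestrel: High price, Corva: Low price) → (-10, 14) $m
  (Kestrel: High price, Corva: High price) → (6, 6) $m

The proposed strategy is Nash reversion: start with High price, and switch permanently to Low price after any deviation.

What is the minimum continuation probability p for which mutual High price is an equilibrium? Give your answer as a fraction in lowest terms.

Expected cooperation value is 6 + p·6 + p²·6 + … = 6/(1−p); deviation gives 14 + p·4/(1−p).
6 ≥ 14(1−p) + 4p ⇒ 10p ≥ 8 ⇒ p ≥ 8/10 = 4/5.

4/5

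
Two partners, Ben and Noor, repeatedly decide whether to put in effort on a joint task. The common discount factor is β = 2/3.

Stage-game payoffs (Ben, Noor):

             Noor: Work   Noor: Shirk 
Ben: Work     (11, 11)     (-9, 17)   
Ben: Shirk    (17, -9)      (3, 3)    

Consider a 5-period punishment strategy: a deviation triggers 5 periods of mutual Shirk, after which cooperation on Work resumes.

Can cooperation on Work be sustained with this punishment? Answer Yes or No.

A one-shot deviation gives 17 now, then 3 for 5 periods, then back to 11.
Gain from deviating: (17−11) today; loss: (11−3) in each of the next 5 periods.
No-deviation condition: (11−3)(β+…+β^5) ≥ 17−11, i.e. β+…+β^5 ≥ 3/4.
At β = 2/3: β+…+β^5 = 1.7366 ≥ 0.7500.
So cooperation is sustainable.

Yes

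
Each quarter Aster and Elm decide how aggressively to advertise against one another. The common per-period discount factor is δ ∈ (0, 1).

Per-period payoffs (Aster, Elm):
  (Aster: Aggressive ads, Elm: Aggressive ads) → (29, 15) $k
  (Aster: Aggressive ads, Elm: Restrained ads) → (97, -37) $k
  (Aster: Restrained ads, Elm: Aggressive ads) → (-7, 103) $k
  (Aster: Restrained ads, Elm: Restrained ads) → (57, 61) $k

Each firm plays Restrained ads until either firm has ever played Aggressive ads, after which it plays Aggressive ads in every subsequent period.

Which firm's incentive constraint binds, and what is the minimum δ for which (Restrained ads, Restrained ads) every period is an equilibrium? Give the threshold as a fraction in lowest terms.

For Aster: deviation gain 97−57 = 40, per-period punishment loss 57−29 = 28. IC gives δ ≥ 40/68 = 10/17.
For Elm: gain 42, loss 46 per period, so δ ≥ 42/88 = 21/44.
The tighter constraint is Aster's, so cooperation needs δ ≥ 10/17.

Aster; δ ≥ 10/17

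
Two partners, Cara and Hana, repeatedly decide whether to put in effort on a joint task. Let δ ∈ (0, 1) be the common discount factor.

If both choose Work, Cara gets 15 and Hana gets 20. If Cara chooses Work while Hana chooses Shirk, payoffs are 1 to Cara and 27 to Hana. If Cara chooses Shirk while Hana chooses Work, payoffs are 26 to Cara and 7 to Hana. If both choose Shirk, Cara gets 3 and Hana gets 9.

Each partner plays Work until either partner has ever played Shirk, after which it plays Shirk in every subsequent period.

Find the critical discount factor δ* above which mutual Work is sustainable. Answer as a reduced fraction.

For Cara: deviation gain 26−15 = 11, per-period punishment loss 15−3 = 12. IC gives δ ≥ 11/23.
For Hana: gain 7, loss 11 per period, so δ ≥ 7/18.
The tighter constraint is Cara's, so cooperation needs δ ≥ 11/23.

11/23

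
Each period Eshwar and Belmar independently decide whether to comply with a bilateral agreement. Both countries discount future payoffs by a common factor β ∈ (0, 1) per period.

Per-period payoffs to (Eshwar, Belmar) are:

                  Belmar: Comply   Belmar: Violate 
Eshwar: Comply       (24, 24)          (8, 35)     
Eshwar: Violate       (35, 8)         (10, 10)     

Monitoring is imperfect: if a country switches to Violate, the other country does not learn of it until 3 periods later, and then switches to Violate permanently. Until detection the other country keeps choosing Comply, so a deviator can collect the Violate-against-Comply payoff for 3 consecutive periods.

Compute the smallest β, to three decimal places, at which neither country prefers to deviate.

0.761

A deviator earns 35 for 3 periods, then 10 forever; cooperating earns 24 forever. Multiplying the IC by (1−β):
24 ≥ 35(1−β^3) + 10β^3, so 25·β^3 ≥ 11 and β^3 ≥ 11/25.
β ≥ (11/25)^(1/3) ≈ 0.761.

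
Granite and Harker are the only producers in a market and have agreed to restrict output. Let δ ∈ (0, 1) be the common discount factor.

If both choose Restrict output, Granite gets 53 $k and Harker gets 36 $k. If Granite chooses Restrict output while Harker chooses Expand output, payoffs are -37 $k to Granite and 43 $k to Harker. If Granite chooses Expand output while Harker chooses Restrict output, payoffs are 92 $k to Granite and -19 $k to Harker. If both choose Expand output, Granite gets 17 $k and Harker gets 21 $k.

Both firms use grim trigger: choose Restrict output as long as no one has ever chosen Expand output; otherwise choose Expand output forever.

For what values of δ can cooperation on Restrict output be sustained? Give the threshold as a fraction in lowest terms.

Granite: cooperation gives 53 each period; deviation gives 92 once then 17 forever.
  53/(1−δ) ≥ 92 + 17δ/(1−δ) ⇒ δ ≥ 39/75 = 13/25.
Harker: cooperation gives 36 each period; deviation gives 43 once then 21 forever.
  δ ≥ 7/22.
Both must hold, so the binding constraint is Granite's: δ ≥ 13/25.

13/25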